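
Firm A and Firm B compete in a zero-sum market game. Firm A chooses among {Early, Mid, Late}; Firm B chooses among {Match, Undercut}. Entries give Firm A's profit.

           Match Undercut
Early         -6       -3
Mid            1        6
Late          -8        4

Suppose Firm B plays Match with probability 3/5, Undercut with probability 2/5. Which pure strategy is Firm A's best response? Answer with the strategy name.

Mid

Expected payoff of Early: (3/5)·(-6) + (2/5)·(-3) = -24/5.
Expected payoff of Mid: (3/5)·1 + (2/5)·6 = 3.
Expected payoff of Late: (3/5)·(-8) + (2/5)·4 = -16/5.
The largest is 3, so Firm A's best response is Mid.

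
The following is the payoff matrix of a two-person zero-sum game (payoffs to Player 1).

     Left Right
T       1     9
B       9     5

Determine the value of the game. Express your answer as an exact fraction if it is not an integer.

Row minima: T → 1, B → 5; maximin = 5.
Column maxima: Left → 9, Right → 9; minimax = 9.
5 ≠ 9, so there is no saddle point; optimal play is mixed.
Let Player 1 play T with probability p. Expected payoff against Left: 1p + 9(1−p) = −8p + 9; against Right: 9p + 5(1−p) = 4p + 5.
Setting these equal: −8p + 9 = 4p + 5 ⇒ −12p = -4 ⇒ p = 1/3, and the value is (-8)·(1/3) + 9 = 19/3.
For Player 2: with q = P(Left), equating T's and B's payoffs gives −8q + 9 = 4q + 5 ⇒ q = 1/3.

19/3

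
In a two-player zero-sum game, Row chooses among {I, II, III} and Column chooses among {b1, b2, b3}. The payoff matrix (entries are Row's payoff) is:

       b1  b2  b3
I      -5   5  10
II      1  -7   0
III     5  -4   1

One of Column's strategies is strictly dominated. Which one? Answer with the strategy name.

b2 holds Row's payoff strictly below b3 in every row: 5 < 10, -7 < 0, -4 < 1.
So b3 is strictly dominated for Column.

b3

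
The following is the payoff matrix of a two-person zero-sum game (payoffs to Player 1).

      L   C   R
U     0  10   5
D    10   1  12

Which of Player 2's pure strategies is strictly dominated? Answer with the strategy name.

L holds Player 1's payoff strictly below R in every row: 0 < 5, 10 < 12.
So R is strictly dominated for Player 2.

R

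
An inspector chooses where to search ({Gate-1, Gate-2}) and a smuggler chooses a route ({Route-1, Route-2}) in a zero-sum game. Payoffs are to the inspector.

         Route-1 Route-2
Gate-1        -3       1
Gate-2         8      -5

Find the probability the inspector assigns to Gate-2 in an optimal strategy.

Row minima: Gate-1 → -3, Gate-2 → -5; maximin = -3.
Column maxima: Route-1 → 8, Route-2 → 1; minimax = 1.
-3 ≠ 1, so there is no saddle point; optimal play is mixed.
Let the inspector play Gate-1 with probability p. Expected payoff against Route-1: (-3)p + 8(1−p) = −11p + 8; against Route-2: 1p + (-5)(1−p) = 6p − 5.
Setting these equal: −11p + 8 = 6p − 5 ⇒ −17p = -13 ⇒ p = 13/17, and the value is (-11)·(13/17) + 8 = -7/17.
For the smuggler: with q = P(Route-1), equating Gate-1's and Gate-2's payoffs gives −4q + 1 = 13q − 5 ⇒ q = 6/17.

4/17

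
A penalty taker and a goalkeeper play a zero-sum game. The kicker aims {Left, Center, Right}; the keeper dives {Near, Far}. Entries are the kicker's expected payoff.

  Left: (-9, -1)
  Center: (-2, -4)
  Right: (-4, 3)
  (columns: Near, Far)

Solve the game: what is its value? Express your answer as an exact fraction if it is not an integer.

Row minima: Left → -9, Center → -4, Right → -4; maximin = -4.
Column maxima: Near → -2, Far → 3; minimax = -2.
-4 ≠ -2, so there is no saddle point; optimal play is mixed.
Left is strictly dominated by Right, so the kicker never plays it.
On the remaining 2×2 (Center, Right vs Near, Far):
Let the kicker play Center with probability p. Expected payoff against Near: (-2)p + (-4)(1−p) = 2p − 4; against Far: (-4)p + 3(1−p) = −7p + 3.
Setting these equal: 2p − 4 = −7p + 3 ⇒ 9p = 7 ⇒ p = 7/9, and the value is (2)·(7/9) − 4 = -22/9.
For the keeper: with q = P(Near), equating Center's and Right's payoffs gives 2q − 4 = −7q + 3 ⇒ q = 7/9.

-22/9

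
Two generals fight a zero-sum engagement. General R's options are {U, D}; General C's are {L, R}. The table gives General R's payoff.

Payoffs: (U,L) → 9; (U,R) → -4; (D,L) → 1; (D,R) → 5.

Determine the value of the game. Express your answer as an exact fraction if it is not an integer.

49/17

Row minima: U → -4, D → 1; maximin = 1.
Column maxima: L → 9, R → 5; minimax = 5.
1 ≠ 5, so there is no saddle point; optimal play is mixed.
Let General R play U with probability p. Expected payoff against L: 9p + 1(1−p) = 8p + 1; against R: (-4)p + 5(1−p) = −9p + 5.
Setting these equal: 8p + 1 = −9p + 5 ⇒ 17p = 4 ⇒ p = 4/17, and the value is (8)·(4/17) + 1 = 49/17.
For General C: with q = P(L), equating U's and D's payoffs gives 13q − 4 = −4q + 5 ⇒ q = 9/17.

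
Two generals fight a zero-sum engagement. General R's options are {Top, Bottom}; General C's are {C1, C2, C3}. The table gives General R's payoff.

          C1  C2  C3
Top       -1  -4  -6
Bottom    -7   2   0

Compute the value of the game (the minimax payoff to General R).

-7/2

Row minima: Top → -6, Bottom → -7; maximin = -6.
Column maxima: C1 → -1, C2 → 2, C3 → 0; minimax = -1.
-6 ≠ -1, so there is no saddle point; optimal play is mixed.
C2 is strictly dominated by C3 (it gives General R strictly more in every row), so General C never plays it.
On the remaining 2×2 (Top, Bottom vs C1, C3):
Let General R play Top with probability p. Expected payoff against C1: (-1)p + (-7)(1−p) = 6p − 7; against C3: (-6)p + 0(1−p) = −6p.
Setting these equal: 6p − 7 = −6p ⇒ 12p = 7 ⇒ p = 7/12, and the value is (6)·(7/12) − 7 = -7/2.
For General C: with q = P(C1), equating Top's and Bottom's payoffs gives 5q − 6 = −7q ⇒ q = 1/2.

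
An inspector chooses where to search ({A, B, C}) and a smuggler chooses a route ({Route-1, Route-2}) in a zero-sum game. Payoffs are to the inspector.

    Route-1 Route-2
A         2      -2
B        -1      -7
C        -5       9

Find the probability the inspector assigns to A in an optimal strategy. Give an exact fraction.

Row minima: A → -2, B → -7, C → -5; maximin = -2.
Column maxima: Route-1 → 2, Route-2 → 9; minimax = 2.
-2 ≠ 2, so there is no saddle point; optimal play is mixed.
B is strictly dominated by A, so the inspector never plays it.
On the remaining 2×2 (A, C vs Route-1, Route-2):
Let the inspector play A with probability p. Expected payoff against Route-1: 2p + (-5)(1−p) = 7p − 5; against Route-2: (-2)p + 9(1−p) = −11p + 9.
Setting these equal: 7p − 5 = −11p + 9 ⇒ 18p = 14 ⇒ p = 7/9, and the value is (7)·(7/9) − 5 = 4/9.
For the smuggler: with q = P(Route-1), equating A's and C's payoffs gives 4q − 2 = −14q + 9 ⇒ q = 11/18.

7/9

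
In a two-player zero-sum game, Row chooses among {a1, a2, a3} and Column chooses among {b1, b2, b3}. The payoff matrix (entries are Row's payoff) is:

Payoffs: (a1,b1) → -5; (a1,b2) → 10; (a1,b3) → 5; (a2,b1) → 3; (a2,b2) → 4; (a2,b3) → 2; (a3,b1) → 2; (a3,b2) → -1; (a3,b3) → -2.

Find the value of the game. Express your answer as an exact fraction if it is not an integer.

25/11

Row minima: a1 → -5, a2 → 2, a3 → -2; maximin = 2.
Column maxima: b1 → 3, b2 → 10, b3 → 5; minimax = 3.
2 ≠ 3, so there is no saddle point; optimal play is mixed.
a3 is strictly dominated by a2, so Row never plays it.
With a3 eliminated, b2 is strictly dominated by b1 (it gives Row strictly more in every remaining row), so Column never plays it.
On the remaining 2×2 (a1, a2 vs b1, b3):
Let Row play a1 with probability p. Expected payoff against b1: (-5)p + 3(1−p) = −8p + 3; against b3: 5p + 2(1−p) = 3p + 2.
Setting these equal: −8p + 3 = 3p + 2 ⇒ −11p = -1 ⇒ p = 1/11, and the value is (-8)·(1/11) + 3 = 25/11.
For Column: with q = P(b1), equating a1's and a2's payoffs gives −10q + 5 = q + 2 ⇒ q = 3/11.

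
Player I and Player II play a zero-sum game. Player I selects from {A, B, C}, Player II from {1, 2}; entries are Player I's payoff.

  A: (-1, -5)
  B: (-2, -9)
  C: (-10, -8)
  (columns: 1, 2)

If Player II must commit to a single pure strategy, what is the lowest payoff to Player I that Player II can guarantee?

-5

Column maxima: 1 → -1, 2 → -5.
The smallest of these is -5.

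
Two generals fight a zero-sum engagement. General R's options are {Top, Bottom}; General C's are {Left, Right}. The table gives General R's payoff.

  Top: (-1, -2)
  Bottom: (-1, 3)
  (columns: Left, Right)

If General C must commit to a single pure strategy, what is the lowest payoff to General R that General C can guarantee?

Column maxima: Left → -1, Right → 3.
The smallest of these is -1.

-1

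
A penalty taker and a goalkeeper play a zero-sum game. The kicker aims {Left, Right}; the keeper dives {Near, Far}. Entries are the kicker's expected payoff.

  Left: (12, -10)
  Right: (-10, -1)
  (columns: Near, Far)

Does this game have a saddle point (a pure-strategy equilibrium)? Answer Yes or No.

Row minima: Left → -10, Right → -10; maximin = -10.
Column maxima: Near → 12, Far → -1; minimax = -1.
-10 ≠ -1, so no pure-strategy equilibrium exists.

No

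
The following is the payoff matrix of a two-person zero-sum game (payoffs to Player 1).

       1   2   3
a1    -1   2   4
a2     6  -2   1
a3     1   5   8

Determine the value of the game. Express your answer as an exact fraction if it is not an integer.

Row minima: a1 → -1, a2 → -2, a3 → 1; maximin = 1.
Column maxima: 1 → 6, 2 → 5, 3 → 8; minimax = 5.
1 ≠ 5, so there is no saddle point; optimal play is mixed.
a1 is strictly dominated by a3, so Player 1 never plays it.
3 is strictly dominated by 2 (it gives Player 1 strictly more in every row), so Player 2 never plays it.
On the remaining 2×2 (a2, a3 vs 1, 2):
Let Player 1 play a2 with probability p. Expected payoff against 1: 6p + 1(1−p) = 5p + 1; against 2: (-2)p + 5(1−p) = −7p + 5.
Setting these equal: 5p + 1 = −7p + 5 ⇒ 12p = 4 ⇒ p = 1/3, and the value is (5)·(1/3) + 1 = 8/3.
For Player 2: with q = P(1), equating a2's and a3's payoffs gives 8q − 2 = −4q + 5 ⇒ q = 7/12.

8/3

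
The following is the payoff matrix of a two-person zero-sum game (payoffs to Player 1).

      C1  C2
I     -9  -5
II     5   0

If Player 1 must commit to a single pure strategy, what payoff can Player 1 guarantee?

0

Row minima: I → -9, II → 0.
The best of these is 0.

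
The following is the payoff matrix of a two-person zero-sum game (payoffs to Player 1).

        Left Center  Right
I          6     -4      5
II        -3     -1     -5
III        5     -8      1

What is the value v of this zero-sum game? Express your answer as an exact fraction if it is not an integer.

Row minima: I → -4, II → -5, III → -8; maximin = -4.
Column maxima: Left → 6, Center → -1, Right → 5; minimax = -1.
-4 ≠ -1, so there is no saddle point; optimal play is mixed.
III is strictly dominated by I, so Player 1 never plays it.
Left is strictly dominated by Right (it gives Player 1 strictly more in every row), so Player 2 never plays it.
On the remaining 2×2 (I, II vs Center, Right):
Let Player 1 play I with probability p. Expected payoff against Center: (-4)p + (-1)(1−p) = −3p − 1; against Right: 5p + (-5)(1−p) = 10p − 5.
Setting these equal: −3p − 1 = 10p − 5 ⇒ −13p = -4 ⇒ p = 4/13, and the value is (-3)·(4/13) − 1 = -25/13.
For Player 2: with q = P(Center), equating I's and II's payoffs gives −9q + 5 = 4q − 5 ⇒ q = 10/13.

-25/13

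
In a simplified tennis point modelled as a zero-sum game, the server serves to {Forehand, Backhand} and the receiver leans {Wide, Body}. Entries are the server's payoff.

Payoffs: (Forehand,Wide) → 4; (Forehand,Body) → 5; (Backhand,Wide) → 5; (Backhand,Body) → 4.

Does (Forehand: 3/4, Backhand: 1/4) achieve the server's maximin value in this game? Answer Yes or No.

Against Wide this mix gives (3/4)·4 + (1/4)·5 = 17/4.
Against Body this mix gives (3/4)·5 + (1/4)·4 = 19/4.
The receiver will play Wide, holding the server to 17/4. Shifting weight toward the row that does better against Wide would raise this floor (the equalizing mix achieves 9/2 against both Wide and Body), so the proposed strategy is not optimal.

No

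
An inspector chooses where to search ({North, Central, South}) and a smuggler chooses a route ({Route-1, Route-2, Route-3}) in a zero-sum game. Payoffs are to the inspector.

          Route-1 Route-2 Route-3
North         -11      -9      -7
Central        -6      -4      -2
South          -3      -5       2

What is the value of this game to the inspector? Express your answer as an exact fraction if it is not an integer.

Row minima: North → -11, Central → -6, South → -5; maximin = -5.
Column maxima: Route-1 → -3, Route-2 → -4, Route-3 → 2; minimax = -4.
-5 ≠ -4, so there is no saddle point; optimal play is mixed.
North is strictly dominated by Central, so the inspector never plays it.
Route-3 is strictly dominated by Route-1 (it gives the inspector strictly more in every row), so the smuggler never plays it.
On the remaining 2×2 (Central, South vs Route-1, Route-2):
Let the inspector play Central with probability p. Expected payoff against Route-1: (-6)p + (-3)(1−p) = −3p − 3; against Route-2: (-4)p + (-5)(1−p) = p − 5.
Setting these equal: −3p − 3 = p − 5 ⇒ −4p = -2 ⇒ p = 1/2, and the value is (-3)·(1/2) − 3 = -9/2.
For the smuggler: with q = P(Route-1), equating Central's and South's payoffs gives −2q − 4 = 2q − 5 ⇒ q = 1/4.

-9/2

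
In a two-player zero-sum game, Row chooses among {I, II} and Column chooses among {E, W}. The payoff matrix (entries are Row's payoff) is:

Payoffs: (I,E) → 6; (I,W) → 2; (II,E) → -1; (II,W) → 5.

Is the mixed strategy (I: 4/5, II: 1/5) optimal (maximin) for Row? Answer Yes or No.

Against E this mix gives (4/5)·6 + (1/5)·(-1) = 23/5.
Against W this mix gives (4/5)·2 + (1/5)·5 = 13/5.
Column will play W, holding Row to 13/5. Shifting weight toward the row that does better against W would raise this floor (the equalizing mix achieves 16/5 against both W and E), so the proposed strategy is not optimal.

No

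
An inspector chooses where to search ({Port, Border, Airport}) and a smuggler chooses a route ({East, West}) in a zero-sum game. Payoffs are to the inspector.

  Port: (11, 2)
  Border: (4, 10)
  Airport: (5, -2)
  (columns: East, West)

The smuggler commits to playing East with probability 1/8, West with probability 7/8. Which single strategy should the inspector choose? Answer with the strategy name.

Border

Expected payoff of Port: (1/8)·11 + (7/8)·2 = 25/8.
Expected payoff of Border: (1/8)·4 + (7/8)·10 = 37/4.
Expected payoff of Airport: (1/8)·5 + (7/8)·(-2) = -9/8.
The largest is 37/4, so the inspector's best response is Border.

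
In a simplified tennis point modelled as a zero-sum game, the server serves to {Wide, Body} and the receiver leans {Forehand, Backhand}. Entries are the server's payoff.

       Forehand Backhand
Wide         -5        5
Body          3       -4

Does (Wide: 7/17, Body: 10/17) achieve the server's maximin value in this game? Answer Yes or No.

Against Forehand this mix gives (7/17)·(-5) + (10/17)·3 = -5/17.
Against Backhand this mix gives (7/17)·5 + (10/17)·(-4) = -5/17.
All of the receiver's active replies (Forehand, Backhand) yield -5/17, and no column does worse for the server. The mix makes the receiver indifferent and guarantees -5/17, so it is optimal.

Yes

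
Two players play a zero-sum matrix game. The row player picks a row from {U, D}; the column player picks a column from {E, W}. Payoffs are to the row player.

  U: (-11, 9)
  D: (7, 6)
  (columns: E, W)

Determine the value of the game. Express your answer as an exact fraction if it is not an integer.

Row minima: U → -11, D → 6; maximin = 6.
Column maxima: E → 7, W → 9; minimax = 7.
6 ≠ 7, so there is no saddle point; optimal play is mixed.
Let the row player play U with probability p. Expected payoff against E: (-11)p + 7(1−p) = −18p + 7; against W: 9p + 6(1−p) = 3p + 6.
Setting these equal: −18p + 7 = 3p + 6 ⇒ −21p = -1 ⇒ p = 1/21, and the value is (-18)·(1/21) + 7 = 43/7.
For the column player: with q = P(E), equating U's and D's payoffs gives −20q + 9 = q + 6 ⇒ q = 1/7.

43/7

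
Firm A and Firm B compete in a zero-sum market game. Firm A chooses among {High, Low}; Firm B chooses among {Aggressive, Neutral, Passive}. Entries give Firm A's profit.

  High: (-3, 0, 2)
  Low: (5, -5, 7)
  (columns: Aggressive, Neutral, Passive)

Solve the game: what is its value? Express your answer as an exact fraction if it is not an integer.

-15/13

Row minima: High → -3, Low → -5; maximin = -3.
Column maxima: Aggressive → 5, Neutral → 0, Passive → 7; minimax = 0.
-3 ≠ 0, so there is no saddle point; optimal play is mixed.
Passive is strictly dominated by Aggressive (it gives Firm A strictly more in every row), so Firm B never plays it.
On the remaining 2×2 (High, Low vs Aggressive, Neutral):
Let Firm A play High with probability p. Expected payoff against Aggressive: (-3)p + 5(1−p) = −8p + 5; against Neutral: 0p + (-5)(1−p) = 5p − 5.
Setting these equal: −8p + 5 = 5p − 5 ⇒ −13p = -10 ⇒ p = 10/13, and the value is (-8)·(10/13) + 5 = -15/13.
For Firm B: with q = P(Aggressive), equating High's and Low's payoffs gives −3q = 10q − 5 ⇒ q = 5/13.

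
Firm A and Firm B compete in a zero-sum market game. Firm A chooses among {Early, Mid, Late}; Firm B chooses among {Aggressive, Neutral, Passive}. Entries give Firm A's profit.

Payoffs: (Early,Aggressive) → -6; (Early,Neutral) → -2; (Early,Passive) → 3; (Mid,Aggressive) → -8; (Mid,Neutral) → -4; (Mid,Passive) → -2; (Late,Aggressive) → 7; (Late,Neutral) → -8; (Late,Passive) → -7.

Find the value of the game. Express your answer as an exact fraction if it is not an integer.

Row minima: Early → -6, Mid → -8, Late → -8; maximin = -6.
Column maxima: Aggressive → 7, Neutral → -2, Passive → 3; minimax = -2.
-6 ≠ -2, so there is no saddle point; optimal play is mixed.
Mid is strictly dominated by Early, so Firm A never plays it.
Passive is strictly dominated by Neutral (it gives Firm A strictly more in every row), so Firm B never plays it.
On the remaining 2×2 (Early, Late vs Aggressive, Neutral):
Let Firm A play Early with probability p. Expected payoff against Aggressive: (-6)p + 7(1−p) = −13p + 7; against Neutral: (-2)p + (-8)(1−p) = 6p − 8.
Setting these equal: −13p + 7 = 6p − 8 ⇒ −19p = -15 ⇒ p = 15/19, and the value is (-13)·(15/19) + 7 = -62/19.
For Firm B: with q = P(Aggressive), equating Early's and Late's payoffs gives −4q − 2 = 15q − 8 ⇒ q = 6/19.

-62/19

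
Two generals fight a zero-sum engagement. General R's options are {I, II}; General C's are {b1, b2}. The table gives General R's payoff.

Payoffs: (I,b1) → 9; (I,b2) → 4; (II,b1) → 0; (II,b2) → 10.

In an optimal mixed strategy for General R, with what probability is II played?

Row minima: I → 4, II → 0; maximin = 4.
Column maxima: b1 → 9, b2 → 10; minimax = 9.
4 ≠ 9, so there is no saddle point; optimal play is mixed.
Let General R play I with probability p. Expected payoff against b1: 9p + 0(1−p) = 9p; against b2: 4p + 10(1−p) = −6p + 10.
Setting these equal: 9p = −6p + 10 ⇒ 15p = 10 ⇒ p = 2/3, and the value is (9)·(2/3) = 6.
For General C: with q = P(b1), equating I's and II's payoffs gives 5q + 4 = −10q + 10 ⇒ q = 2/5.

1/3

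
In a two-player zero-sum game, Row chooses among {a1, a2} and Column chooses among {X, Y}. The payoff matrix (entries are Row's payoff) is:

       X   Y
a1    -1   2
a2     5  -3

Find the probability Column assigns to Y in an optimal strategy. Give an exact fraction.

6/11

Row minima: a1 → -1, a2 → -3; maximin = -1.
Column maxima: X → 5, Y → 2; minimax = 2.
-1 ≠ 2, so there is no saddle point; optimal play is mixed.
Let Row play a1 with probability p. Expected payoff against X: (-1)p + 5(1−p) = −6p + 5; against Y: 2p + (-3)(1−p) = 5p − 3.
Setting these equal: −6p + 5 = 5p − 3 ⇒ −11p = -8 ⇒ p = 8/11, and the value is (-6)·(8/11) + 5 = 7/11.
For Column: with q = P(X), equating a1's and a2's payoffs gives −3q + 2 = 8q − 3 ⇒ q = 5/11.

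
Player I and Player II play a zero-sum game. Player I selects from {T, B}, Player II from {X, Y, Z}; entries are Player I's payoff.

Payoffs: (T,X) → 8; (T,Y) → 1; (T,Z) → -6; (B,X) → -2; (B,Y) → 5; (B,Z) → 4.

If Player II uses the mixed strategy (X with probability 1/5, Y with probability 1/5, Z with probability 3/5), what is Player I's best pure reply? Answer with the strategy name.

Expected payoff of T: (1/5)·8 + (1/5)·1 + (3/5)·(-6) = -9/5.
Expected payoff of B: (1/5)·(-2) + (1/5)·5 + (3/5)·4 = 3.
The largest is 3, so Player I's best response is B.

B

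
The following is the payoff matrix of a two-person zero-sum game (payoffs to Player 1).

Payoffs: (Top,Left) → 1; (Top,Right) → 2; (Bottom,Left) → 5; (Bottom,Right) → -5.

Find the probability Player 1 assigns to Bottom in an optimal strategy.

Row minima: Top → 1, Bottom → -5; maximin = 1.
Column maxima: Left → 5, Right → 2; minimax = 2.
1 ≠ 2, so there is no saddle point; optimal play is mixed.
Let Player 1 play Top with probability p. Expected payoff against Left: 1p + 5(1−p) = −4p + 5; against Right: 2p + (-5)(1−p) = 7p − 5.
Setting these equal: −4p + 5 = 7p − 5 ⇒ −11p = -10 ⇒ p = 10/11, and the value is (-4)·(10/11) + 5 = 15/11.
For Player 2: with q = P(Left), equating Top's and Bottom's payoffs gives −q + 2 = 10q − 5 ⇒ q = 7/11.

1/11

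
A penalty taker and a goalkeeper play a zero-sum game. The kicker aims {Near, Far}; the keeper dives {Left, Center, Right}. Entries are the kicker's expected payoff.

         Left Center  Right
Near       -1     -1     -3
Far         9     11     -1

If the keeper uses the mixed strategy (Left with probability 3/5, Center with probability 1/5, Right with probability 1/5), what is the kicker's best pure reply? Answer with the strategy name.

Expected payoff of Near: (3/5)·(-1) + (1/5)·(-1) + (1/5)·(-3) = -7/5.
Expected payoff of Far: (3/5)·9 + (1/5)·11 + (1/5)·(-1) = 37/5.
The largest is 37/5, so the kicker's best response is Far.

Far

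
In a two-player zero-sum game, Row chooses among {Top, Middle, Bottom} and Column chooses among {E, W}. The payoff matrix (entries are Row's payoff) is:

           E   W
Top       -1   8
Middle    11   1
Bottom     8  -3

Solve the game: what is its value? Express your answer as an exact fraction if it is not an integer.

89/19

Row minima: Top → -1, Middle → 1, Bottom → -3; maximin = 1.
Column maxima: E → 11, W → 8; minimax = 8.
1 ≠ 8, so there is no saddle point; optimal play is mixed.
Bottom is strictly dominated by Middle, so Row never plays it.
On the remaining 2×2 (Top, Middle vs E, W):
Let Row play Top with probability p. Expected payoff against E: (-1)p + 11(1−p) = −12p + 11; against W: 8p + 1(1−p) = 7p + 1.
Setting these equal: −12p + 11 = 7p + 1 ⇒ −19p = -10 ⇒ p = 10/19, and the value is (-12)·(10/19) + 11 = 89/19.
For Column: with q = P(E), equating Top's and Middle's payoffs gives −9q + 8 = 10q + 1 ⇒ q = 7/19.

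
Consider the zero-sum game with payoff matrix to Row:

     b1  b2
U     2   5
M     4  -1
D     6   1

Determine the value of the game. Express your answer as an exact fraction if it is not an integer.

Row minima: U → 2, M → -1, D → 1; maximin = 2.
Column maxima: b1 → 6, b2 → 5; minimax = 5.
2 ≠ 5, so there is no saddle point; optimal play is mixed.
M is strictly dominated by D, so Row never plays it.
On the remaining 2×2 (U, D vs b1, b2):
Let Row play U with probability p. Expected payoff against b1: 2p + 6(1−p) = −4p + 6; against b2: 5p + 1(1−p) = 4p + 1.
Setting these equal: −4p + 6 = 4p + 1 ⇒ −8p = -5 ⇒ p = 5/8, and the value is (-4)·(5/8) + 6 = 7/2.
For Column: with q = P(b1), equating U's and D's payoffs gives −3q + 5 = 5q + 1 ⇒ q = 1/2.

7/2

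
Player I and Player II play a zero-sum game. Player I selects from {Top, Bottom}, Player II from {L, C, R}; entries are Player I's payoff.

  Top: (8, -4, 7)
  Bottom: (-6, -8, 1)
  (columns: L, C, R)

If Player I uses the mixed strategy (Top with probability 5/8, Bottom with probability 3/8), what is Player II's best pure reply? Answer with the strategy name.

If Player II plays L, Player I's expected payoff is (5/8)·8 + (3/8)·(-6) = 11/4.
If Player II plays C, Player I's expected payoff is (5/8)·(-4) + (3/8)·(-8) = -11/2.
If Player II plays R, Player I's expected payoff is (5/8)·7 + (3/8)·1 = 19/4.
Player II minimizes Player I's payoff; the smallest is -11/2, so the best response is C.

C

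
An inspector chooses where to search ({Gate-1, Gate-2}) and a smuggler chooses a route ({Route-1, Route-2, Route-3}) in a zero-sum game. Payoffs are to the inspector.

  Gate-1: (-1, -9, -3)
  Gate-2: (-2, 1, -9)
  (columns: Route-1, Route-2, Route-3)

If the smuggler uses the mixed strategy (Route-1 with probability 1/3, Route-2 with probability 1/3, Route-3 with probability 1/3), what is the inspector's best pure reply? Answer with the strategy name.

Gate-2

Expected payoff of Gate-1: (1/3)·(-1) + (1/3)·(-9) + (1/3)·(-3) = -13/3.
Expected payoff of Gate-2: (1/3)·(-2) + (1/3)·1 + (1/3)·(-9) = -10/3.
The largest is -10/3, so the inspector's best response is Gate-2.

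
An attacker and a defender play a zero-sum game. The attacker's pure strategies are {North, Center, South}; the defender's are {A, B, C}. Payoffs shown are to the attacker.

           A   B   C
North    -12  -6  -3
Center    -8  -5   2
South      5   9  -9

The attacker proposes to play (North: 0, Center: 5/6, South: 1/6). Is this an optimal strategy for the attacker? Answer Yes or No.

Against A this mix gives (5/6)·(-8) + (1/6)·5 = -35/6.
Against B this mix gives (5/6)·(-5) + (1/6)·9 = -8/3.
Against C this mix gives (5/6)·2 + (1/6)·(-9) = 1/6.
The defender will play A, holding the attacker to -35/6. Shifting weight toward the row that does better against A would raise this floor (the equalizing mix achieves -31/12 against both A and C), so the proposed strategy is not optimal.

No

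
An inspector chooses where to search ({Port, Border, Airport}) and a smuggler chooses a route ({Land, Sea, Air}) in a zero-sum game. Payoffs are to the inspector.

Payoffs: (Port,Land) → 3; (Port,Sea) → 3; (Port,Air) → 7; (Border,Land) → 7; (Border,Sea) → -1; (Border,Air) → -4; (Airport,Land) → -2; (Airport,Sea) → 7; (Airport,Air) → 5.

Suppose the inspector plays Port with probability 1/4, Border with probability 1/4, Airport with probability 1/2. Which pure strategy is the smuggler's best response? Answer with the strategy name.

If the smuggler plays Land, the inspector's expected payoff is (1/4)·3 + (1/4)·7 + (1/2)·(-2) = 3/2.
If the smuggler plays Sea, the inspector's expected payoff is (1/4)·3 + (1/4)·(-1) + (1/2)·7 = 4.
If the smuggler plays Air, the inspector's expected payoff is (1/4)·7 + (1/4)·(-4) + (1/2)·5 = 13/4.
The smuggler minimizes the inspector's payoff; the smallest is 3/2, so the best response is Land.

Land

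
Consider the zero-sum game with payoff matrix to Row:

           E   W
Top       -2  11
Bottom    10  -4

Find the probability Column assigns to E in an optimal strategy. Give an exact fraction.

5/9

Row minima: Top → -2, Bottom → -4; maximin = -2.
Column maxima: E → 10, W → 11; minimax = 10.
-2 ≠ 10, so there is no saddle point; optimal play is mixed.
Let Row play Top with probability p. Expected payoff against E: (-2)p + 10(1−p) = −12p + 10; against W: 11p + (-4)(1−p) = 15p − 4.
Setting these equal: −12p + 10 = 15p − 4 ⇒ −27p = -14 ⇒ p = 14/27, and the value is (-12)·(14/27) + 10 = 34/9.
For Column: with q = P(E), equating Top's and Bottom's payoffs gives −13q + 11 = 14q − 4 ⇒ q = 5/9.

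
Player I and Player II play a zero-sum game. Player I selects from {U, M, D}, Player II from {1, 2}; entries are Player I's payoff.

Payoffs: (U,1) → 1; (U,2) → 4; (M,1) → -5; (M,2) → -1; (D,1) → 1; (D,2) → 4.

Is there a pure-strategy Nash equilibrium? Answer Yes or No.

Row minima: U → 1, M → -5, D → 1; maximin = 1.
Column maxima: 1 → 1, 2 → 4; minimax = 1.
maximin = minimax = 1, so a saddle point exists.

Yes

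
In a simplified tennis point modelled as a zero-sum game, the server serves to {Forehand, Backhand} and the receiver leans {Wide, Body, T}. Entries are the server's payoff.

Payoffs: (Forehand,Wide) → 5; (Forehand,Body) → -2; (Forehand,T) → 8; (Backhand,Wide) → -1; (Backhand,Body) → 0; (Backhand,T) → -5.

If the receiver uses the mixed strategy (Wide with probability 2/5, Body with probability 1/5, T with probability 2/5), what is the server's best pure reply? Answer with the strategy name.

Forehand

Expected payoff of Forehand: (2/5)·5 + (1/5)·(-2) + (2/5)·8 = 24/5.
Expected payoff of Backhand: (2/5)·(-1) + (1/5)·0 + (2/5)·(-5) = -12/5.
The largest is 24/5, so the server's best response is Forehand.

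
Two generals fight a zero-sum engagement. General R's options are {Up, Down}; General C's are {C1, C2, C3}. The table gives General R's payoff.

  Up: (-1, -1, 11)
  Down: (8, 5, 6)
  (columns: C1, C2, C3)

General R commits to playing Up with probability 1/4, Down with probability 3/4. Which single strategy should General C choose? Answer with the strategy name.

C2

If General C plays C1, General R's expected payoff is (1/4)·(-1) + (3/4)·8 = 23/4.
If General C plays C2, General R's expected payoff is (1/4)·(-1) + (3/4)·5 = 7/2.
If General C plays C3, General R's expected payoff is (1/4)·11 + (3/4)·6 = 29/4.
General C minimizes General R's payoff; the smallest is 7/2, so the best response is C2.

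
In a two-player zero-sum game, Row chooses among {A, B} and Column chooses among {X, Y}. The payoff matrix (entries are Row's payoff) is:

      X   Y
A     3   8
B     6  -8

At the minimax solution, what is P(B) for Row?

Row minima: A → 3, B → -8; maximin = 3.
Column maxima: X → 6, Y → 8; minimax = 6.
3 ≠ 6, so there is no saddle point; optimal play is mixed.
Let Row play A with probability p. Expected payoff against X: 3p + 6(1−p) = −3p + 6; against Y: 8p + (-8)(1−p) = 16p − 8.
Setting these equal: −3p + 6 = 16p − 8 ⇒ −19p = -14 ⇒ p = 14/19, and the value is (-3)·(14/19) + 6 = 72/19.
For Column: with q = P(X), equating A's and B's payoffs gives −5q + 8 = 14q − 8 ⇒ q = 16/19.

5/19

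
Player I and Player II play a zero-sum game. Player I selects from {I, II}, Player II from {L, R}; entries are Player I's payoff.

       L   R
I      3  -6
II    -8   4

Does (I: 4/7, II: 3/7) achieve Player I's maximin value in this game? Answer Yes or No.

Against L this mix gives (4/7)·3 + (3/7)·(-8) = -12/7.
Against R this mix gives (4/7)·(-6) + (3/7)·4 = -12/7.
All of Player II's active replies (L, R) yield -12/7, and no column does worse for Player I. The mix makes Player II indifferent and guarantees -12/7, so it is optimal.

Yes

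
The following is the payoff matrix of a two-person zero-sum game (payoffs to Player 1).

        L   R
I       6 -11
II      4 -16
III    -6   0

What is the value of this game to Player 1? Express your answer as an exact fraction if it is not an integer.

Row minima: I → -11, II → -16, III → -6; maximin = -6.
Column maxima: L → 6, R → 0; minimax = 0.
-6 ≠ 0, so there is no saddle point; optimal play is mixed.
II is strictly dominated by I, so Player 1 never plays it.
On the remaining 2×2 (I, III vs L, R):
Let Player 1 play I with probability p. Expected payoff against L: 6p + (-6)(1−p) = 12p − 6; against R: (-11)p + 0(1−p) = −11p.
Setting these equal: 12p − 6 = −11p ⇒ 23p = 6 ⇒ p = 6/23, and the value is (12)·(6/23) − 6 = -66/23.
For Player 2: with q = P(L), equating I's and III's payoffs gives 17q − 11 = −6q ⇒ q = 11/23.

-66/23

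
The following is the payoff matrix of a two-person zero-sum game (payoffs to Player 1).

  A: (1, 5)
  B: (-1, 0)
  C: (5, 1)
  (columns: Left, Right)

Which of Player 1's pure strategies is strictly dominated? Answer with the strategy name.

A gives a strictly higher payoff than B against every column: 1 > -1, 5 > 0.
So B is strictly dominated and Player 1 never plays it.

B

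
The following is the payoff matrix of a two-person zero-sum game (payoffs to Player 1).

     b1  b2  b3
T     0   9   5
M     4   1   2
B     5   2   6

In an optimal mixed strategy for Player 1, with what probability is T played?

Row minima: T → 0, M → 1, B → 2; maximin = 2.
Column maxima: b1 → 5, b2 → 9, b3 → 6; minimax = 5.
2 ≠ 5, so there is no saddle point; optimal play is mixed.
M is strictly dominated by B, so Player 1 never plays it.
With M eliminated, b3 is strictly dominated by b1 (it gives Player 1 strictly more in every remaining row), so Player 2 never plays it.
On the remaining 2×2 (T, B vs b1, b2):
Let Player 1 play T with probability p. Expected payoff against b1: 0p + 5(1−p) = −5p + 5; against b2: 9p + 2(1−p) = 7p + 2.
Setting these equal: −5p + 5 = 7p + 2 ⇒ −12p = -3 ⇒ p = 1/4, and the value is (-5)·(1/4) + 5 = 15/4.
For Player 2: with q = P(b1), equating T's and B's payoffs gives −9q + 9 = 3q + 2 ⇒ q = 7/12.

1/4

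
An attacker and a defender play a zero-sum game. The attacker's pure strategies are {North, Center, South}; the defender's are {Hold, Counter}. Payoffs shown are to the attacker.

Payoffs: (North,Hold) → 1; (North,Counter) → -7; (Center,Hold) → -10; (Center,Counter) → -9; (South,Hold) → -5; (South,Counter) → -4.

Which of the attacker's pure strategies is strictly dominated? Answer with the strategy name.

North gives a strictly higher payoff than Center against every column: 1 > -10, -7 > -9.
So Center is strictly dominated and the attacker never plays it.

Center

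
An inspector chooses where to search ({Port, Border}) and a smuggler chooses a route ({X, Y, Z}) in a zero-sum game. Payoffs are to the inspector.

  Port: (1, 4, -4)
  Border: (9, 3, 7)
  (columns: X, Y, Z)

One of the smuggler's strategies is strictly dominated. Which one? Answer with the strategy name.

Z holds the inspector's payoff strictly below X in every row: -4 < 1, 7 < 9.
So X is strictly dominated for the smuggler.

X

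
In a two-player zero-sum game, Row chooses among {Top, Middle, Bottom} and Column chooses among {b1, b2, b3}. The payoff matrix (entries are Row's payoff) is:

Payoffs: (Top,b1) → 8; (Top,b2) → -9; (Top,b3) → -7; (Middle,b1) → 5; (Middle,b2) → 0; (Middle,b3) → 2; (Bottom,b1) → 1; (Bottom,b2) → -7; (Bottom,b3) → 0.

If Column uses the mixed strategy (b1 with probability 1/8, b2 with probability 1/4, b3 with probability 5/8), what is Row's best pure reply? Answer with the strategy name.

Expected payoff of Top: (1/8)·8 + (1/4)·(-9) + (5/8)·(-7) = -45/8.
Expected payoff of Middle: (1/8)·5 + (1/4)·0 + (5/8)·2 = 15/8.
Expected payoff of Bottom: (1/8)·1 + (1/4)·(-7) + (5/8)·0 = -13/8.
The largest is 15/8, so Row's best response is Middle.

Middle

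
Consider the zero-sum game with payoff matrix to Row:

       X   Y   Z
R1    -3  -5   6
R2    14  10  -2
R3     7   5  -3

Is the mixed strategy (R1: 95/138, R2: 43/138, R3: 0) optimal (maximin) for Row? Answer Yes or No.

Against X this mix gives (95/138)·(-3) + (43/138)·14 = 317/138.
Against Y this mix gives (95/138)·(-5) + (43/138)·10 = -15/46.
Against Z this mix gives (95/138)·6 + (43/138)·(-2) = 242/69.
Column will play Y, holding Row to -15/46. Shifting weight toward the row that does better against Y would raise this floor (the equalizing mix achieves 50/23 against both Y and Z), so the proposed strategy is not optimal.

No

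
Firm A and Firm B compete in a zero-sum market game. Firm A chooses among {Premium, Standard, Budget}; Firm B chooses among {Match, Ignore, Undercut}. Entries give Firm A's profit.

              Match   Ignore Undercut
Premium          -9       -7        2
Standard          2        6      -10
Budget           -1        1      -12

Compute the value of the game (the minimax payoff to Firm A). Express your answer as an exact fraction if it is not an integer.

Row minima: Premium → -9, Standard → -10, Budget → -12; maximin = -9.
Column maxima: Match → 2, Ignore → 6, Undercut → 2; minimax = 2.
-9 ≠ 2, so there is no saddle point; optimal play is mixed.
Budget is strictly dominated by Standard, so Firm A never plays it.
Ignore is strictly dominated by Match (it gives Firm A strictly more in every row), so Firm B never plays it.
On the remaining 2×2 (Premium, Standard vs Match, Undercut):
Let Firm A play Premium with probability p. Expected payoff against Match: (-9)p + 2(1−p) = −11p + 2; against Undercut: 2p + (-10)(1−p) = 12p − 10.
Setting these equal: −11p + 2 = 12p − 10 ⇒ −23p = -12 ⇒ p = 12/23, and the value is (-11)·(12/23) + 2 = -86/23.
For Firm B: with q = P(Match), equating Premium's and Standard's payoffs gives −11q + 2 = 12q − 10 ⇒ q = 12/23.

-86/23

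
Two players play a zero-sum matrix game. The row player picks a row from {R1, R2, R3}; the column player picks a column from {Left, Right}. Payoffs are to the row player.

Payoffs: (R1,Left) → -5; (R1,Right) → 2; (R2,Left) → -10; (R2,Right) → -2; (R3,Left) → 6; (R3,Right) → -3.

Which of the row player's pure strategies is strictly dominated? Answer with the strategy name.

R2

R1 gives a strictly higher payoff than R2 against every column: -5 > -10, 2 > -2.
So R2 is strictly dominated and the row player never plays it.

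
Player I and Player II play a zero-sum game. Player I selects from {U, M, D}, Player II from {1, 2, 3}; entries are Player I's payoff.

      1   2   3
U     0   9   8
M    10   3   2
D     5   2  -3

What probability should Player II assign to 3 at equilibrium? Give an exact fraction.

5/8

Row minima: U → 0, M → 2, D → -3; maximin = 2.
Column maxima: 1 → 10, 2 → 9, 3 → 8; minimax = 8.
2 ≠ 8, so there is no saddle point; optimal play is mixed.
D is strictly dominated by M, so Player I never plays it.
2 is strictly dominated by 3 (it gives Player I strictly more in every row), so Player II never plays it.
On the remaining 2×2 (U, M vs 1, 3):
Let Player I play U with probability p. Expected payoff against 1: 0p + 10(1−p) = −10p + 10; against 3: 8p + 2(1−p) = 6p + 2.
Setting these equal: −10p + 10 = 6p + 2 ⇒ −16p = -8 ⇒ p = 1/2, and the value is (-10)·(1/2) + 10 = 5.
For Player II: with q = P(1), equating U's and M's payoffs gives −8q + 8 = 8q + 2 ⇒ q = 3/8.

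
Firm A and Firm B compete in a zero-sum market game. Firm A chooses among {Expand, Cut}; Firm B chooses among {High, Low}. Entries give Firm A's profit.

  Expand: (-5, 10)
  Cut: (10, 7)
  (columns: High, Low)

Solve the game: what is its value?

15/2

Row minima: Expand → -5, Cut → 7; maximin = 7.
Column maxima: High → 10, Low → 10; minimax = 10.
7 ≠ 10, so there is no saddle point; optimal play is mixed.
Let Firm A play Expand with probability p. Expected payoff against High: (-5)p + 10(1−p) = −15p + 10; against Low: 10p + 7(1−p) = 3p + 7.
Setting these equal: −15p + 10 = 3p + 7 ⇒ −18p = -3 ⇒ p = 1/6, and the value is (-15)·(1/6) + 10 = 15/2.
For Firm B: with q = P(High), equating Expand's and Cut's payoffs gives −15q + 10 = 3q + 7 ⇒ q = 1/6.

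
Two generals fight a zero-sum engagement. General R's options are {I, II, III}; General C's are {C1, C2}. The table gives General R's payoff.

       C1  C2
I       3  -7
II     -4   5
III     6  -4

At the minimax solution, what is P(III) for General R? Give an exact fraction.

9/19

Row minima: I → -7, II → -4, III → -4; maximin = -4.
Column maxima: C1 → 6, C2 → 5; minimax = 5.
-4 ≠ 5, so there is no saddle point; optimal play is mixed.
I is strictly dominated by III, so General R never plays it.
On the remaining 2×2 (II, III vs C1, C2):
Let General R play II with probability p. Expected payoff against C1: (-4)p + 6(1−p) = −10p + 6; against C2: 5p + (-4)(1−p) = 9p − 4.
Setting these equal: −10p + 6 = 9p − 4 ⇒ −19p = -10 ⇒ p = 10/19, and the value is (-10)·(10/19) + 6 = 14/19.
For General C: with q = P(C1), equating II's and III's payoffs gives −9q + 5 = 10q − 4 ⇒ q = 9/19.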